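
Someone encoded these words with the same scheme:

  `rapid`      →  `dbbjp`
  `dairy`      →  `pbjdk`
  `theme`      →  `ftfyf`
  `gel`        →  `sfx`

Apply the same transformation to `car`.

obd

The shift depends on letter class: consonant r→d is +12, but vowel a→b is +1. Two shifts are in play — +1 for a/e/i/o/u, +12 for every other letter.
For car: c(cons)+12=o, a(vowel)+1=b, r(cons)+12=d.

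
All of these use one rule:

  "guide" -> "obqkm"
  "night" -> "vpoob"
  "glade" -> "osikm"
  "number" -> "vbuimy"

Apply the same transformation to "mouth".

Shifts by position in guide: pos 0: g→o (+8), pos 1: u→b (+7), pos 2: i→q (+8), pos 3: d→k (+7) — repeating every 2. The shifts repeat in a cycle of length 2: positions 0,1,… shift by +8, +7, then the pattern repeats.
On mouth: m+8=u, o+7=v, u+8=c, t+7=a, h+8=p.

uvcap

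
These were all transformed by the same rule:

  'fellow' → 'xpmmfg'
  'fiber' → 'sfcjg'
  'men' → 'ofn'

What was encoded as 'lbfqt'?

Read the word backwards and shift each letter +1.
Decoding lbfqt: shift back: l−1=k, b−1=a, f−1=e, q−1=p, t−1=s → kaeps; then reverse → speak.

speak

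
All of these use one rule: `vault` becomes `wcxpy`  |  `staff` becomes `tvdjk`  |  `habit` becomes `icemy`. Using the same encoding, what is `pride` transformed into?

In vault: v→w is +1, a→c is +2, u→x is +3, l→p is +4 — the shift increases by 1 each position. Letter i (0-indexed) is shifted by i+1, so successive shifts are 1, 2, 3, ….
On pride: p+1=q, r+2=t, i+3=l, d+4=h, e+5=j.

qtlhj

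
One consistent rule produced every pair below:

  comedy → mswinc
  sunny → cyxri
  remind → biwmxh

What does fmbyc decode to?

virus

Shifts by position in comedy: pos 0: c→m (+10), pos 1: o→s (+4), pos 2: m→w (+10), pos 3: e→i (+4) — repeating every 2. A repeating key of period 2 is used — shifts +10, +4 over and over.
Undoing it on fmbyc: f−10=v, m−4=i, b−10=r, y−4=u, c−10=s.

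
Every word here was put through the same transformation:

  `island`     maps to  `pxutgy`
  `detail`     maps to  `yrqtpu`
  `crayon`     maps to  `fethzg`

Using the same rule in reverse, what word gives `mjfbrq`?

bucket

This is an affine cipher: with a=0,…,z=25, each position x becomes (19x+19) mod 26.
Undoing it on mjfbrq: m(12)→11·(12−19)≡1=b; j(9)→11·(9−19)≡20=u; f(5)→11·(5−19)≡2=c; b(1)→11·(1−19)≡10=k; r(17)→11·(17−19)≡4=e; q(16)→11·(16−19)≡19=t (all mod 26).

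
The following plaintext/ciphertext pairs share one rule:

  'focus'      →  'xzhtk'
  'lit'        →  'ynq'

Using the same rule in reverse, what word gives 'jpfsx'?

The output letters match the input read backwards, each shifted +5: focus reversed is sucof. The word is reversed, then every letter is shifted forward by 5.
Decoding jpfsx: shift back: j−5=e, p−5=k, f−5=a, s−5=n, x−5=s → ekans; then reverse → snake.

snake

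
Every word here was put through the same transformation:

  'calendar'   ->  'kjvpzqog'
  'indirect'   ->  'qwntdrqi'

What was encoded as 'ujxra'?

mango

In calendar: c→k is +8, a→j is +9, l→v is +10, e→p is +11 — the shift increases by 1 each position. The shift increases by 1 at each position, starting from +8: 8, 9, 10, ….
Decoding ujxra: u−8=m, j−9=a, x−10=n, r−11=g, a−12=o.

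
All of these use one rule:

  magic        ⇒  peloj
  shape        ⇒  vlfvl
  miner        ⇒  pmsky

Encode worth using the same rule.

In magic: m→p is +3, a→e is +4, g→l is +5, i→o is +6 — the shift increases by 1 each position. The shift increases by 1 at each position, starting from +3: 3, 4, 5, ….
For worth: w+3=z, o+4=s, r+5=w, t+6=z, h+7=o.

zswzo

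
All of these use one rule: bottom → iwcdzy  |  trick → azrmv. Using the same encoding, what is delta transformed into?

In bottom: b→i is +7, o→w is +8, t→c is +9, t→d is +10 — the shift increases by 1 each position. Letter i (0-indexed) is shifted by i+7, so successive shifts are 7, 8, 9, ….
For delta: d+7=k, e+8=m, l+9=u, t+10=d, a+11=l.

kmudl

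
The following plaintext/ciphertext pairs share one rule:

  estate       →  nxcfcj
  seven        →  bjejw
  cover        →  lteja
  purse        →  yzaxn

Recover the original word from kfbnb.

Shifts by position in estate: pos 0: e→n (+9), pos 1: s→x (+5), pos 2: t→c (+9), pos 3: a→f (+5) — repeating every 2. It's a Vigenère-style cipher with numeric key [9,5]: position i shifts by key[i mod 2].
Reversing it on kfbnb: k−9=b, f−5=a, b−9=s, n−5=i, b−9=s.

basis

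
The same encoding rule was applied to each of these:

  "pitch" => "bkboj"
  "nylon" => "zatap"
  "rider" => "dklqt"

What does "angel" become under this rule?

Shifts by position in pitch: pos 0: p→b (+12), pos 1: i→k (+2), pos 2: t→b (+8), pos 3: c→o (+12), pos 4: h→j (+2) — repeating every 3. The shifts repeat in a cycle of length 3: positions 0,1,… shift by +12, +2, +8, then the pattern repeats.
Applying it to angel: a+12=m, n+2=p, g+8=o, e+12=q, l+2=n.

mpoqn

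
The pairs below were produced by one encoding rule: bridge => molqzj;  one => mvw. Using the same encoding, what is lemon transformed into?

vwumt

The output letters match the input read backwards, each shifted +8: bridge reversed is egdirb. Two steps: reverse the string, then apply a Caesar shift of +8.
For lemon: reverse → nomel; then shift: n+8=v, o+8=w, m+8=u, e+8=m, l+8=t.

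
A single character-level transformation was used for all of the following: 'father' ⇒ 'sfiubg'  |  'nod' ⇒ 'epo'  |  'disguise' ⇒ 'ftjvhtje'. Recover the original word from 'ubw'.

vat

The output letters match the input read backwards, each shifted +1: father reversed is rehtaf. Read the word backwards and shift each letter +1.
Decoding ubw: shift back: u−1=t, b−1=a, w−1=v → tav; then reverse → vat.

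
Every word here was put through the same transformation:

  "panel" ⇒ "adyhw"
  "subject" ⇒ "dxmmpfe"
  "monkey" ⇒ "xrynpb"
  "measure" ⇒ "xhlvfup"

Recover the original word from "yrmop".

It's a Vigenère-style cipher with numeric key [11,3]: position i shifts by key[i mod 2].
Reversing it on yrmop: y−11=n, r−3=o, m−11=b, o−3=l, p−11=e.

noble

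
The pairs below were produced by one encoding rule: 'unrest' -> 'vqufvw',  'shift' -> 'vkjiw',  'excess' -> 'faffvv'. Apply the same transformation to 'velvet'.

yfoyfw

The shift depends on letter class: consonant n→q is +3, but vowel u→v is +1. The rule splits by letter class: vowels +1, consonants +3.
Applying it to velvet: v(cons)+3=y, e(vowel)+1=f, l(cons)+3=o, v(cons)+3=y, e(vowel)+1=f, t(cons)+3=w.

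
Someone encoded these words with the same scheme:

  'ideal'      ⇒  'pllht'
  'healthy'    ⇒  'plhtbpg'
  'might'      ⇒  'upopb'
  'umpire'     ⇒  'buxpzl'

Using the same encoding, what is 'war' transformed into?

The shift depends on letter class: consonant d→l is +8, but vowel i→p is +7. The rule splits by letter class: vowels +7, consonants +8.
For war: w(cons)+8=e, a(vowel)+7=h, r(cons)+8=z.

ehz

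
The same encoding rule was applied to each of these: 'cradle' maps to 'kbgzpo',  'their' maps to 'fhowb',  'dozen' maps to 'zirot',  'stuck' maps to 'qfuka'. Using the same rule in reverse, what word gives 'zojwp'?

devil

c(2)→k(10) and r(17)→b(1) fit y≡15x+6 (mod 26); the inverse of 15 mod 26 is 7. This is an affine cipher: with a=0,…,z=25, each position x becomes (15x+6) mod 26.
Undoing it on zojwp: z(25)→7·(25−6)≡3=d; o(14)→7·(14−6)≡4=e; j(9)→7·(9−6)≡21=v; w(22)→7·(22−6)≡8=i; p(15)→7·(15−6)≡11=l (all mod 26).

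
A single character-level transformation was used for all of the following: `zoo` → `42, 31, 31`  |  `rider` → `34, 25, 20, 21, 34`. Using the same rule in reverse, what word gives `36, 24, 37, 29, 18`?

z is letter #26 and maps to 42: an offset of 16. Letters become their 1-based position plus 16 (so a→17, b→18, …).
Undoing it on 36, 24, 37, 29, 18: 36→(36−16)÷1=20=t, 24→(24−16)÷1=8=h, 37→(37−16)÷1=21=u, 29→(29−16)÷1=13=m, 18→(18−16)÷1=2=b.

thumb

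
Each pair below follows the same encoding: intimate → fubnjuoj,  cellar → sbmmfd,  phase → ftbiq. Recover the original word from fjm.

lie

The output letters match the input read backwards, each shifted +1: intimate reversed is etamitni. Two steps: reverse the string, then apply a Caesar shift of +1.
Undoing it on fjm: shift back: f−1=e, j−1=i, m−1=l → eil; then reverse → lie.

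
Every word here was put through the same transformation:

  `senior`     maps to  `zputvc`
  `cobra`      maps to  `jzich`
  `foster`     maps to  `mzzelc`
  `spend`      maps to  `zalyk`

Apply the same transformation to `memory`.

tptzyj

The shifts repeat in a cycle of length 2: positions 0,1,… shift by +7, +11, then the pattern repeats.
On memory: m+7=t, e+11=p, m+7=t, o+11=z, r+7=y, y+11=j.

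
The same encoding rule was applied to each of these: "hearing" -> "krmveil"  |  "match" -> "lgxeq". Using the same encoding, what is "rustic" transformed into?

Read the word backwards and shift each letter +4.
For rustic: reverse → citsur; then shift: c+4=g, i+4=m, t+4=x, s+4=w, u+4=y, r+4=v.

gmxwyv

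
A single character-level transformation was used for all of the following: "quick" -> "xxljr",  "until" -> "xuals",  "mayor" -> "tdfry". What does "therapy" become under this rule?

aohydwf

Two shifts are in play — +3 for a/e/i/o/u, +7 for every other letter.
On therapy: t(cons)+7=a, h(cons)+7=o, e(vowel)+3=h, r(cons)+7=y, a(vowel)+3=d, p(cons)+7=w, y(cons)+7=f.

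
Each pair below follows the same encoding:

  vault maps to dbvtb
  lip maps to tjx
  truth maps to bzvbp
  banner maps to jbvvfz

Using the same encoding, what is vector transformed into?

dfkbpz

The shift depends on letter class: consonant v→d is +8, but vowel a→b is +1. Vowels shift forward by 1 and consonants shift forward by 8.
On vector: v(cons)+8=d, e(vowel)+1=f, c(cons)+8=k, t(cons)+8=b, o(vowel)+1=p, r(cons)+8=z.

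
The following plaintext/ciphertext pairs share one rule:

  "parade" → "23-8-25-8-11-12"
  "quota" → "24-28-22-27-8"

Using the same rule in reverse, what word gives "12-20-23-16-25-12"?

Letters become their 1-based position plus 7 (so a→8, b→9, …).
Reversing it on 12-20-23-16-25-12: 12→(12−7)÷1=5=e, 20→(20−7)÷1=13=m, 23→(23−7)÷1=16=p, 16→(16−7)÷1=9=i, 25→(25−7)÷1=18=r, 12→(12−7)÷1=5=e.

empire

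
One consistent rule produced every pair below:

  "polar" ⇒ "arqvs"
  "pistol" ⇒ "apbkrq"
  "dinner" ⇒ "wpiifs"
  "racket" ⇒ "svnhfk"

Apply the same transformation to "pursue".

atsbtf

p(15)→a(0) and o(14)→r(17) fit y≡9x+21 (mod 26); the inverse of 9 mod 26 is 3. This is an affine cipher: with a=0,…,z=25, each position x becomes (9x+21) mod 26.
On pursue: p(15)→9·15+21≡0=a; u(20)→9·20+21≡19=t; r(17)→9·17+21≡18=s; s(18)→9·18+21≡1=b; u(20)→9·20+21≡19=t; e(4)→9·4+21≡5=f (all mod 26).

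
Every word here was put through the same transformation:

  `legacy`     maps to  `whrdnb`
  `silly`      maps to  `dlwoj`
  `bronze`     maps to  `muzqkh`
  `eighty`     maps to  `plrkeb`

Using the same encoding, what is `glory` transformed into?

rozuj

Shifts by position in legacy: pos 0: l→w (+11), pos 1: e→h (+3), pos 2: g→r (+11), pos 3: a→d (+3) — repeating every 2. It's a Vigenère-style cipher with numeric key [11,3]: position i shifts by key[i mod 2].
For glory: g+11=r, l+3=o, o+11=z, r+3=u, y+11=j.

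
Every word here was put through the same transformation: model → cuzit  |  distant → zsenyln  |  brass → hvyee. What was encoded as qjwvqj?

Each letter's alphabet position (a=0..z=25) is mapped through 9·x+24 mod 26 — an affine cipher.
Reversing it on qjwvqj: q(16)→3·(16−24)≡2=c; j(9)→3·(9−24)≡7=h; w(22)→3·(22−24)≡20=u; v(21)→3·(21−24)≡17=r; q(16)→3·(16−24)≡2=c; j(9)→3·(9−24)≡7=h (all mod 26).

church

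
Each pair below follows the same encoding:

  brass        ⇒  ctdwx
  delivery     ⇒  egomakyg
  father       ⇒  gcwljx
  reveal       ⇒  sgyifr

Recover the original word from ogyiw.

never

Letter i (0-indexed) is shifted by i+1, so successive shifts are 1, 2, 3, ….
Reversing it on ogyiw: o−1=n, g−2=e, y−3=v, i−4=e, w−5=r.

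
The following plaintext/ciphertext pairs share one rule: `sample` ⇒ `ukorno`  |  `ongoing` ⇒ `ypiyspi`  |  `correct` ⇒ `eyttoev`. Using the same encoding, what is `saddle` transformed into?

Two shifts are in play — +10 for a/e/i/o/u, +2 for every other letter.
Applying it to saddle: s(cons)+2=u, a(vowel)+10=k, d(cons)+2=f, d(cons)+2=f, l(cons)+2=n, e(vowel)+10=o.

ukffno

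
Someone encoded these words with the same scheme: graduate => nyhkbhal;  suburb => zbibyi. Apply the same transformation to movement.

Compare letters: g→n is +7, r→y is +7, a→h is +7 — a constant shift. It's a constant shift of +7 (ROT7).
On movement: m+7=t, o+7=v, v+7=c, e+7=l, m+7=t, e+7=l, n+7=u, t+7=a.

tvcltlua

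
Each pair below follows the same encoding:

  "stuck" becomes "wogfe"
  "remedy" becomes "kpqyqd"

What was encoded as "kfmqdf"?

treaty

The output letters match the input read backwards, each shifted +12: stuck reversed is kcuts. Read the word backwards and shift each letter +12.
Decoding kfmqdf: shift back: k−12=y, f−12=t, m−12=a, q−12=e, d−12=r, f−12=t → ytaert; then reverse → treaty.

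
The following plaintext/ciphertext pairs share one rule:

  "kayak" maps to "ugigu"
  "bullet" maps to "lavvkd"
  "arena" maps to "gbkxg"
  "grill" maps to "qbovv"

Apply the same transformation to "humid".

The shift depends on letter class: consonant k→u is +10, but vowel a→g is +6. The rule splits by letter class: vowels +6, consonants +10.
Applying it to humid: h(cons)+10=r, u(vowel)+6=a, m(cons)+10=w, i(vowel)+6=o, d(cons)+10=n.

rawon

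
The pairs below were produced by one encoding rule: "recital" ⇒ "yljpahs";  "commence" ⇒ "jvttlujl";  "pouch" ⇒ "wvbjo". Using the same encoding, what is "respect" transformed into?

Every letter moves 7 places later in the alphabet, wrapping around z→a.
On respect: r+7=y, e+7=l, s+7=z, p+7=w, e+7=l, c+7=j, t+7=a.

ylzwlja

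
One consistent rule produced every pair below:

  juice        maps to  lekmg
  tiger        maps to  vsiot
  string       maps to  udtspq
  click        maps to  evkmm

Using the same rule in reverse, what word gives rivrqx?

python

Shifts by position in juice: pos 0: j→l (+2), pos 1: u→e (+10), pos 2: i→k (+2), pos 3: c→m (+10) — repeating every 2. It's a Vigenère-style cipher with numeric key [2,10]: position i shifts by key[i mod 2].
Decoding rivrqx: r−2=p, i−10=y, v−2=t, r−10=h, q−2=o, x−10=n.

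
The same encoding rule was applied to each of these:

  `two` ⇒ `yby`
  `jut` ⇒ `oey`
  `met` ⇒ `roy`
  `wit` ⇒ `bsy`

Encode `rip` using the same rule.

wsu

The shift depends on letter class: consonant t→y is +5, but vowel o→y is +10. The rule splits by letter class: vowels +10, consonants +5.
Applying it to rip: r(cons)+5=w, i(vowel)+10=s, p(cons)+5=u.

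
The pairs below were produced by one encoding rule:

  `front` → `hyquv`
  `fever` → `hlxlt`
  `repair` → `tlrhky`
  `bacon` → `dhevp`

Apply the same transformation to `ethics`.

Shifts by position in front: pos 0: f→h (+2), pos 1: r→y (+7), pos 2: o→q (+2), pos 3: n→u (+7) — repeating every 2. It's a Vigenère-style cipher with numeric key [2,7]: position i shifts by key[i mod 2].
On ethics: e+2=g, t+7=a, h+2=j, i+7=p, c+2=e, s+7=z.

gajpez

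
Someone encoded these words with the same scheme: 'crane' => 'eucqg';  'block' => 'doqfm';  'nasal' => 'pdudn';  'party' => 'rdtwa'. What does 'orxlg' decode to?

movie

It's a Vigenère-style cipher with numeric key [2,3]: position i shifts by key[i mod 2].
Decoding orxlg: o−2=m, r−3=o, x−2=v, l−3=i, g−2=e.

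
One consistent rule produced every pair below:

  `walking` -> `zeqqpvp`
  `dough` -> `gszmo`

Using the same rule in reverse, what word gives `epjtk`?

In walking: w→z is +3, a→e is +4, l→q is +5, k→q is +6 — the shift increases by 1 each position. Letter i (0-indexed) is shifted by i+3, so successive shifts are 3, 4, 5, ….
Reversing it on epjtk: e−3=b, p−4=l, j−5=e, t−6=n, k−7=d.

blend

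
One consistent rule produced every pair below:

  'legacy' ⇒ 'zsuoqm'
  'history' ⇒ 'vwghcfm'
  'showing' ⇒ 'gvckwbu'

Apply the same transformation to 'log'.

Compare letters: l→z is +14, e→s is +14, g→u is +14 — a constant shift. It's a constant shift of +14 (ROT14).
For log: l+14=z, o+14=c, g+14=u.

zcu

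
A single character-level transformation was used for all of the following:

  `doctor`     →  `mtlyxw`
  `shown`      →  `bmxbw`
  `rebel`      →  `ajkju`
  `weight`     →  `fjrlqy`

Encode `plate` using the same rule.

The shifts repeat in a cycle of length 2: positions 0,1,… shift by +9, +5, then the pattern repeats.
For plate: p+9=y, l+5=q, a+9=j, t+5=y, e+9=n.

yqjyn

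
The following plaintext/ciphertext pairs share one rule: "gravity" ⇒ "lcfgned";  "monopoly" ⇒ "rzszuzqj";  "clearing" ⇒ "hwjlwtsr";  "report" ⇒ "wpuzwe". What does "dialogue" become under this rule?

itfwtrzp

Shifts by position in gravity: pos 0: g→l (+5), pos 1: r→c (+11), pos 2: a→f (+5), pos 3: v→g (+11) — repeating every 2. A repeating key of period 2 is used — shifts +5, +11 over and over.
Applying it to dialogue: d+5=i, i+11=t, a+5=f, l+11=w, o+5=t, g+11=r, u+5=z, e+11=p.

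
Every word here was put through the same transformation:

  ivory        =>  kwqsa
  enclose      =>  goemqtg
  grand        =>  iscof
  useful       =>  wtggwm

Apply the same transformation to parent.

rbtfpu

Shifts by position in ivory: pos 0: i→k (+2), pos 1: v→w (+1), pos 2: o→q (+2), pos 3: r→s (+1) — repeating every 2. A repeating key of period 2 is used — shifts +2, +1 over and over.
For parent: p+2=r, a+1=b, r+2=t, e+1=f, n+2=p, t+1=u.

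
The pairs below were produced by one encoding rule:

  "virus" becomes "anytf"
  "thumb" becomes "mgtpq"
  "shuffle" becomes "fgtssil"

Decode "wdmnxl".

v(21)→a(0) and i(8)→n(13) fit y≡7x+9 (mod 26); the inverse of 7 mod 26 is 15. Each letter's alphabet position (a=0..z=25) is mapped through 7·x+9 mod 26 — an affine cipher.
Undoing it on wdmnxl: w(22)→15·(22−9)≡13=n; d(3)→15·(3−9)≡14=o; m(12)→15·(12−9)≡19=t; n(13)→15·(13−9)≡8=i; x(23)→15·(23−9)≡2=c; l(11)→15·(11−9)≡4=e (all mod 26).

notice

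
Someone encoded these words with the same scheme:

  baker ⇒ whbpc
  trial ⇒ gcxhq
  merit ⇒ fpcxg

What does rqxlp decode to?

Each letter's alphabet position (a=0..z=25) is mapped through 15·x+7 mod 26 — an affine cipher.
Undoing it on rqxlp: r(17)→7·(17−7)≡18=s; q(16)→7·(16−7)≡11=l; x(23)→7·(23−7)≡8=i; l(11)→7·(11−7)≡2=c; p(15)→7·(15−7)≡4=e (all mod 26).

slice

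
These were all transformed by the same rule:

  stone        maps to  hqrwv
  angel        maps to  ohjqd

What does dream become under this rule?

pdhug

The output letters match the input read backwards, each shifted +3: stone reversed is enots. Two steps: reverse the string, then apply a Caesar shift of +3.
On dream: reverse → maerd; then shift: m+3=p, a+3=d, e+3=h, r+3=u, d+3=g.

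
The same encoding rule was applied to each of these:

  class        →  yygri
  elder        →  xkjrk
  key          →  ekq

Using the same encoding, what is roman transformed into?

tgsux

The output letters match the input read backwards, each shifted +6: class reversed is ssalc. The word is reversed, then every letter is shifted forward by 6.
For roman: reverse → namor; then shift: n+6=t, a+6=g, m+6=s, o+6=u, r+6=x.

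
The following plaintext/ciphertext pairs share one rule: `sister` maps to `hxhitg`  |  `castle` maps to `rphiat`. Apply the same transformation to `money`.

Compare letters: s→h is +15, i→x is +15, s→h is +15 — a constant shift. This is a Caesar cipher with shift 15.
For money: m+15=b, o+15=d, n+15=c, e+15=t, y+15=n.

bdctn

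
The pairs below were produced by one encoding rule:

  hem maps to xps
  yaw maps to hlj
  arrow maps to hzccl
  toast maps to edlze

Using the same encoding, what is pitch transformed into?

sneta

The output letters match the input read backwards, each shifted +11: hem reversed is meh. The word is reversed, then every letter is shifted forward by 11.
For pitch: reverse → hctip; then shift: h+11=s, c+11=n, t+11=e, i+11=t, p+11=a.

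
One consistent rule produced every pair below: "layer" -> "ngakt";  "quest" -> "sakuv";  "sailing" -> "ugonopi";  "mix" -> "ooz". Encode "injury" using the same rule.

oplata

The shift depends on letter class: consonant l→n is +2, but vowel a→g is +6. The rule splits by letter class: vowels +6, consonants +2.
For injury: i(vowel)+6=o, n(cons)+2=p, j(cons)+2=l, u(vowel)+6=a, r(cons)+2=t, y(cons)+2=a.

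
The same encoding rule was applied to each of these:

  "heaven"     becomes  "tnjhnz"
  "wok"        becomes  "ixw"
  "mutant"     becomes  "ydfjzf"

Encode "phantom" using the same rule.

btjzfxy

The shift depends on letter class: consonant h→t is +12, but vowel e→n is +9. Vowels shift forward by 9 and consonants shift forward by 12.
On phantom: p(cons)+12=b, h(cons)+12=t, a(vowel)+9=j, n(cons)+12=z, t(cons)+12=f, o(vowel)+9=x, m(cons)+12=y.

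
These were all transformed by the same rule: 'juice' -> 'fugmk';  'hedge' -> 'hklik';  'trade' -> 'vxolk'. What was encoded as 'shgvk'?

white

j(9)→f(5) and u(20)→u(20) fit y≡25x+14 (mod 26); the inverse of 25 mod 26 is 25. This is an affine cipher: with a=0,…,z=25, each position x becomes (25x+14) mod 26.
Decoding shgvk: s(18)→25·(18−14)≡22=w; h(7)→25·(7−14)≡7=h; g(6)→25·(6−14)≡8=i; v(21)→25·(21−14)≡19=t; k(10)→25·(10−14)≡4=e (all mod 26).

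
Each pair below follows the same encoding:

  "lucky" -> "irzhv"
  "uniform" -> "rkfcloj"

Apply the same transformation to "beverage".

Compare letters: l→i is +23, u→r is +23, c→z is +23 — a constant shift. Each letter is shifted forward by 23 in the alphabet (a Caesar shift of +23).
On beverage: b+23=y, e+23=b, v+23=s, e+23=b, r+23=o, a+23=x, g+23=d, e+23=b.

ybsboxdb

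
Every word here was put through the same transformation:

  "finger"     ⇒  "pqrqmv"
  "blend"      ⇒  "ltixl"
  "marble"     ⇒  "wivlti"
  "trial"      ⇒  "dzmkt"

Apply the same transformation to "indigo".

Shifts by position in finger: pos 0: f→p (+10), pos 1: i→q (+8), pos 2: n→r (+4), pos 3: g→q (+10), pos 4: e→m (+8), pos 5: r→v (+4) — repeating every 3. It's a Vigenère-style cipher with numeric key [10,8,4]: position i shifts by key[i mod 3].
For indigo: i+10=s, n+8=v, d+4=h, i+10=s, g+8=o, o+4=s.

svhsos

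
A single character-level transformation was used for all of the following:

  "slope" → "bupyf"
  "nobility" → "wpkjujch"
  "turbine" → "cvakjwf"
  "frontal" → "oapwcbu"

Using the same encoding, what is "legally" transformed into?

ufpbuuh

The rule splits by letter class: vowels +1, consonants +9.
For legally: l(cons)+9=u, e(vowel)+1=f, g(cons)+9=p, a(vowel)+1=b, l(cons)+9=u, l(cons)+9=u, y(cons)+9=h.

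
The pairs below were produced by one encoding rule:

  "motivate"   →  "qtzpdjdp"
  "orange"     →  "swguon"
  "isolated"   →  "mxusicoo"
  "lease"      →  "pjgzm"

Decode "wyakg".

The shift increases by 1 at each position, starting from +4: 4, 5, 6, ….
Reversing it on wyakg: w−4=s, y−5=t, a−6=u, k−7=d, g−8=y.

study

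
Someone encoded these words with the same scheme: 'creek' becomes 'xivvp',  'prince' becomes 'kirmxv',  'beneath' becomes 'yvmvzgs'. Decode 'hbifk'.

Each pair mirrors across the alphabet (c↔x, r↔i, e↔v): positions sum to 25. Each letter is replaced by its mirror in the alphabet: a↔z, b↔y, c↔x, and so on (the Atbash cipher).
Decoding hbifk: h↔s, b↔y, i↔r, f↔u, k↔p.

syrup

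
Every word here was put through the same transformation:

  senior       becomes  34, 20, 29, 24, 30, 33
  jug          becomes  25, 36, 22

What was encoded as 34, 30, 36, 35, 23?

s is letter #19 and maps to 34: an offset of 15. The number is (letter's place in the alphabet, a=1) + 15.
Reversing it on 34, 30, 36, 35, 23: 34→(34−15)÷1=19=s, 30→(30−15)÷1=15=o, 36→(36−15)÷1=21=u, 35→(35−15)÷1=20=t, 23→(23−15)÷1=8=h.

south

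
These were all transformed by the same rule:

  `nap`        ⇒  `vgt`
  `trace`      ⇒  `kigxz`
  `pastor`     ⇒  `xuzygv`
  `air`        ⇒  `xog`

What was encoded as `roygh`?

basil

The word is reversed, then every letter is shifted forward by 6.
Decoding roygh: shift back: r−6=l, o−6=i, y−6=s, g−6=a, h−6=b → lisab; then reverse → basil.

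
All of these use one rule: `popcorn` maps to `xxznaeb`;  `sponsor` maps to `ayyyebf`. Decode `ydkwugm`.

In popcorn: p→x is +8, o→x is +9, p→z is +10, c→n is +11 — the shift increases by 1 each position. The shift increases by 1 at each position, starting from +8: 8, 9, 10, ….
Decoding ydkwugm: y−8=q, d−9=u, k−10=a, w−11=l, u−12=i, g−13=t, m−14=y.

quality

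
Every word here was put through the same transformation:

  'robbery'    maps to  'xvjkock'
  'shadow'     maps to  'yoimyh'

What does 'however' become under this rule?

nvenfpd

In robbery: r→x is +6, o→v is +7, b→j is +8, b→k is +9 — the shift increases by 1 each position. Each letter shifts forward by (position + 6), i.e. 6, 7, 8, … — the shift grows by one for each successive letter.
For however: h+6=n, o+7=v, w+8=e, e+9=n, v+10=f, e+11=p, r+12=d.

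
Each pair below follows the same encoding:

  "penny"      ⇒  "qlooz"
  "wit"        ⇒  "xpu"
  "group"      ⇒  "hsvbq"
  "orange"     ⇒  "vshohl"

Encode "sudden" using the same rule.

The shift depends on letter class: consonant p→q is +1, but vowel e→l is +7. The rule splits by letter class: vowels +7, consonants +1.
On sudden: s(cons)+1=t, u(vowel)+7=b, d(cons)+1=e, d(cons)+1=e, e(vowel)+7=l, n(cons)+1=o.

tbeelo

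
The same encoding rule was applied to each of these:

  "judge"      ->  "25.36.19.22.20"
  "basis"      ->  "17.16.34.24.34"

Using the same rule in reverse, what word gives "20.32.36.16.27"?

j is letter #10 and maps to 25: an offset of 15. The number is (letter's place in the alphabet, a=1) + 15.
Decoding 20.32.36.16.27: 20→(20−15)÷1=5=e, 32→(32−15)÷1=17=q, 36→(36−15)÷1=21=u, 16→(16−15)÷1=1=a, 27→(27−15)÷1=12=l.

equal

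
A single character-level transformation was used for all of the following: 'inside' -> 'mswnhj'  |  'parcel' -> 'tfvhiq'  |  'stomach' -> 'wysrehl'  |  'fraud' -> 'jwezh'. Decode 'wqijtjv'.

Shifts by position in inside: pos 0: i→m (+4), pos 1: n→s (+5), pos 2: s→w (+4), pos 3: i→n (+5) — repeating every 2. A repeating key of period 2 is used — shifts +4, +5 over and over.
Undoing it on wqijtjv: w−4=s, q−5=l, i−4=e, j−5=e, t−4=p, j−5=e, v−4=r.

sleeper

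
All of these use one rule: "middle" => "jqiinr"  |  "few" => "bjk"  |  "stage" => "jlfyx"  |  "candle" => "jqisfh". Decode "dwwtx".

sorry

The output letters match the input read backwards, each shifted +5: middle reversed is elddim. Read the word backwards and shift each letter +5.
Undoing it on dwwtx: shift back: d−5=y, w−5=r, w−5=r, t−5=o, x−5=s → yrros; then reverse → sorry.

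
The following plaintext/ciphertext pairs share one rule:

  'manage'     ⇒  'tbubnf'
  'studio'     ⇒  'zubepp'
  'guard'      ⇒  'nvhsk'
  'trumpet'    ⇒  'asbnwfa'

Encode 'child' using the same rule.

jipmk

Shifts by position in manage: pos 0: m→t (+7), pos 1: a→b (+1), pos 2: n→u (+7), pos 3: a→b (+1) — repeating every 2. A repeating key of period 2 is used — shifts +7, +1 over and over.
On child: c+7=j, h+1=i, i+7=p, l+1=m, d+7=k.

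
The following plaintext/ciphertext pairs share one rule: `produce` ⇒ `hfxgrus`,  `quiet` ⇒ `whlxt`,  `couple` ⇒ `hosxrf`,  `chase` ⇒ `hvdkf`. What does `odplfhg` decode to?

Two steps: reverse the string, then apply a Caesar shift of +3.
Undoing it on odplfhg: shift back: o−3=l, d−3=a, p−3=m, l−3=i, f−3=c, h−3=e, g−3=d → lamiced; then reverse → decimal.

decimal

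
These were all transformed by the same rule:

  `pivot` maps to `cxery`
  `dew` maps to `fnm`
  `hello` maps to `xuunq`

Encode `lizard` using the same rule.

majiru

The output letters match the input read backwards, each shifted +9: pivot reversed is tovip. Two steps: reverse the string, then apply a Caesar shift of +9.
On lizard: reverse → drazil; then shift: d+9=m, r+9=a, a+9=j, z+9=i, i+9=r, l+9=u.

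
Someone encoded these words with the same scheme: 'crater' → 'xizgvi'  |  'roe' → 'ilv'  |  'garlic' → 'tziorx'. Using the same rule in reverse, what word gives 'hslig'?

short

Letters are reflected about the middle of the alphabet (position → 25−position): Atbash.
Reversing it on hslig: h↔s, s↔h, l↔o, i↔r, g↔t.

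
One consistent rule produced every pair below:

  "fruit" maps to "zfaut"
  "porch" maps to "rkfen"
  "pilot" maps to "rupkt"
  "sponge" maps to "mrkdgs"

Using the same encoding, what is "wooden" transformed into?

okklsd

f(5)→z(25) and r(17)→f(5) fit y≡7x+16 (mod 26); the inverse of 7 mod 26 is 15. Each letter's alphabet position (a=0..z=25) is mapped through 7·x+16 mod 26 — an affine cipher.
Applying it to wooden: w(22)→7·22+16≡14=o; o(14)→7·14+16≡10=k; o(14)→7·14+16≡10=k; d(3)→7·3+16≡11=l; e(4)→7·4+16≡18=s; n(13)→7·13+16≡3=d (all mod 26).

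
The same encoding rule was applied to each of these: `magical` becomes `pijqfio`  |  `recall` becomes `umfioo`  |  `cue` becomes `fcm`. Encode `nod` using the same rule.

The shift depends on letter class: consonant m→p is +3, but vowel a→i is +8. Vowels shift forward by 8 and consonants shift forward by 3.
Applying it to nod: n(cons)+3=q, o(vowel)+8=w, d(cons)+3=g.

qwg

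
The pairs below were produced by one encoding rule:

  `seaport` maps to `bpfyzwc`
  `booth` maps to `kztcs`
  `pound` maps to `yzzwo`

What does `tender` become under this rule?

Shifts by position in seaport: pos 0: s→b (+9), pos 1: e→p (+11), pos 2: a→f (+5), pos 3: p→y (+9), pos 4: o→z (+11), pos 5: r→w (+5) — repeating every 3. It's a Vigenère-style cipher with numeric key [9,11,5]: position i shifts by key[i mod 3].
For tender: t+9=c, e+11=p, n+5=s, d+9=m, e+11=p, r+5=w.

cpsmpw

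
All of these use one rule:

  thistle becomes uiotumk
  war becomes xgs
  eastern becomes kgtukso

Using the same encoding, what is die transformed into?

The rule splits by letter class: vowels +6, consonants +1.
Applying it to die: d(cons)+1=e, i(vowel)+6=o, e(vowel)+6=k.

eok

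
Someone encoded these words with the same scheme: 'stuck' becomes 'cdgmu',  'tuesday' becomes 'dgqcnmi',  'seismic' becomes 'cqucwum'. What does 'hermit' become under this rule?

rqbwud

The rule splits by letter class: vowels +12, consonants +10.
On hermit: h(cons)+10=r, e(vowel)+12=q, r(cons)+10=b, m(cons)+10=w, i(vowel)+12=u, t(cons)+10=d.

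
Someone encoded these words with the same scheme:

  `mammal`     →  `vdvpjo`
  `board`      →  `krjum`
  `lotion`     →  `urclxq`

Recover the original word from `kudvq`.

Shifts by position in mammal: pos 0: m→v (+9), pos 1: a→d (+3), pos 2: m→v (+9), pos 3: m→p (+3) — repeating every 2. It's a Vigenère-style cipher with numeric key [9,3]: position i shifts by key[i mod 2].
Undoing it on kudvq: k−9=b, u−3=r, d−9=u, v−3=s, q−9=h.

brush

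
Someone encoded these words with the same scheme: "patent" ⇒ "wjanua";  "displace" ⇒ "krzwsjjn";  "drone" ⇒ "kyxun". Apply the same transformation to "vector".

cnjaxy

The shift depends on letter class: consonant p→w is +7, but vowel a→j is +9. Vowels shift forward by 9 and consonants shift forward by 7.
Applying it to vector: v(cons)+7=c, e(vowel)+9=n, c(cons)+7=j, t(cons)+7=a, o(vowel)+9=x, r(cons)+7=y.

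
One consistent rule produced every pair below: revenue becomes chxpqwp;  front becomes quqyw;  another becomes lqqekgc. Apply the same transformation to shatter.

dkcewgc

Shifts by position in revenue: pos 0: r→c (+11), pos 1: e→h (+3), pos 2: v→x (+2), pos 3: e→p (+11), pos 4: n→q (+3), pos 5: u→w (+2) — repeating every 3. A repeating key of period 3 is used — shifts +11, +3, +2 over and over.
On shatter: s+11=d, h+3=k, a+2=c, t+11=e, t+3=w, e+2=g, r+11=c.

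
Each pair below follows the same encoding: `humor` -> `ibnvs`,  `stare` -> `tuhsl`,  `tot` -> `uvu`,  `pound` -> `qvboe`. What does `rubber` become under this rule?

The shift depends on letter class: consonant h→i is +1, but vowel u→b is +7. Vowels shift forward by 7 and consonants shift forward by 1.
For rubber: r(cons)+1=s, u(vowel)+7=b, b(cons)+1=c, b(cons)+1=c, e(vowel)+7=l, r(cons)+1=s.

sbccls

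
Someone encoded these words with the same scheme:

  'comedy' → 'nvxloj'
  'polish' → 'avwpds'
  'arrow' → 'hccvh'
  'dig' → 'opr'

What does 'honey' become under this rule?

svylj

The rule splits by letter class: vowels +7, consonants +11.
For honey: h(cons)+11=s, o(vowel)+7=v, n(cons)+11=y, e(vowel)+7=l, y(cons)+11=j.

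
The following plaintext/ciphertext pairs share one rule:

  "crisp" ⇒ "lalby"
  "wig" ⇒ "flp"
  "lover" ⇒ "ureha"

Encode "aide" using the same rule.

The shift depends on letter class: consonant c→l is +9, but vowel i→l is +3. Two shifts are in play — +3 for a/e/i/o/u, +9 for every other letter.
Applying it to aide: a(vowel)+3=d, i(vowel)+3=l, d(cons)+9=m, e(vowel)+3=h.

dlmh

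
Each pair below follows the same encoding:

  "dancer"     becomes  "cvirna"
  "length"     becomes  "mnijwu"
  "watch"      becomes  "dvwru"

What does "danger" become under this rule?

d(3)→c(2) and a(0)→v(21) fit y≡11x+21 (mod 26); the inverse of 11 mod 26 is 19. This is an affine cipher: with a=0,…,z=25, each position x becomes (11x+21) mod 26.
For danger: d(3)→11·3+21≡2=c; a(0)→11·0+21≡21=v; n(13)→11·13+21≡8=i; g(6)→11·6+21≡9=j; e(4)→11·4+21≡13=n; r(17)→11·17+21≡0=a (all mod 26).

cvijna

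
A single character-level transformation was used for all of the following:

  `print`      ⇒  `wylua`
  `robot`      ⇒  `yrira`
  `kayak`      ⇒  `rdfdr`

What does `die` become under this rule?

klh

The shift depends on letter class: consonant p→w is +7, but vowel i→l is +3. Vowels shift forward by 3 and consonants shift forward by 7.
For die: d(cons)+7=k, i(vowel)+3=l, e(vowel)+3=h.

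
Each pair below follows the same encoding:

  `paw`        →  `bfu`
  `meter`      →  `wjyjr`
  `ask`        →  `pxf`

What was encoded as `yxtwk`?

The output letters match the input read backwards, each shifted +5: paw reversed is wap. The word is reversed, then every letter is shifted forward by 5.
Decoding yxtwk: shift back: y−5=t, x−5=s, t−5=o, w−5=r, k−5=f → tsorf; then reverse → frost.

frost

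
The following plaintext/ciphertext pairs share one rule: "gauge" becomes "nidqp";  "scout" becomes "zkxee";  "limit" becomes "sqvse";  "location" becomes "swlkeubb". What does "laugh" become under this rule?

Each letter shifts forward by (position + 7), i.e. 7, 8, 9, … — the shift grows by one for each successive letter.
On laugh: l+7=s, a+8=i, u+9=d, g+10=q, h+11=s.

sidqs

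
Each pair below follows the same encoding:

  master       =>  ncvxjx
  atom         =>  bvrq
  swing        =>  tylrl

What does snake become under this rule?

Letter i (0-indexed) is shifted by i+1, so successive shifts are 1, 2, 3, ….
On snake: s+1=t, n+2=p, a+3=d, k+4=o, e+5=j.

tpdoj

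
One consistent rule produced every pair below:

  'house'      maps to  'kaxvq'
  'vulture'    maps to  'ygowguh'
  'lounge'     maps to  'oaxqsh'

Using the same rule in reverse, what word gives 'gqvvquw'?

A repeating key of period 3 is used — shifts +3, +12, +3 over and over.
Decoding gqvvquw: g−3=d, q−12=e, v−3=s, v−3=s, q−12=e, u−3=r, w−3=t.

dessert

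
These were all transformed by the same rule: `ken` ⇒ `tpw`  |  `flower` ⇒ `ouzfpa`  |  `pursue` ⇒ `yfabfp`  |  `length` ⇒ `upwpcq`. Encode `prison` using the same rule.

yatbzw

The shift depends on letter class: consonant k→t is +9, but vowel e→p is +11. Vowels shift forward by 11 and consonants shift forward by 9.
Applying it to prison: p(cons)+9=y, r(cons)+9=a, i(vowel)+11=t, s(cons)+9=b, o(vowel)+11=z, n(cons)+9=w.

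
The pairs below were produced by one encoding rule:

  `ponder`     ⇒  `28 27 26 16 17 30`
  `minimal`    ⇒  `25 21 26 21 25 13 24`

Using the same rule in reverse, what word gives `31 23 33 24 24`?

skull

The number is (letter's place in the alphabet, a=1) + 12.
Undoing it on 31 23 33 24 24: 31→(31−12)÷1=19=s, 23→(23−12)÷1=11=k, 33→(33−12)÷1=21=u, 24→(24−12)÷1=12=l, 24→(24−12)÷1=12=l.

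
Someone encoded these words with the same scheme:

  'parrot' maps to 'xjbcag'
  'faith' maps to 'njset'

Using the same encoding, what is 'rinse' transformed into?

zrxdq

The shift increases by 1 at each position, starting from +8: 8, 9, 10, ….
For rinse: r+8=z, i+9=r, n+10=x, s+11=d, e+12=q.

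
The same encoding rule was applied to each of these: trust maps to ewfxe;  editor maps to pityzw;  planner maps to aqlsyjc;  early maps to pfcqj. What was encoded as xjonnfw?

medical

The shifts repeat in a cycle of length 2: positions 0,1,… shift by +11, +5, then the pattern repeats.
Reversing it on xjonnfw: x−11=m, j−5=e, o−11=d, n−5=i, n−11=c, f−5=a, w−11=l.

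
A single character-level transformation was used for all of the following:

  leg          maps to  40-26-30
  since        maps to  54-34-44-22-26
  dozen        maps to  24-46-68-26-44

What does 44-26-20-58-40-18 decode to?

nebula

l(#12)→40 and e(#5)→26: differences scale by 2, so n = 2·pos + 16. With a=1..z=26, the number is 2·pos + 16.
Decoding 44-26-20-58-40-18: 44→(44−16)÷2=14=n, 26→(26−16)÷2=5=e, 20→(20−16)÷2=2=b, 58→(58−16)÷2=21=u, 40→(40−16)÷2=12=l, 18→(18−16)÷2=1=a.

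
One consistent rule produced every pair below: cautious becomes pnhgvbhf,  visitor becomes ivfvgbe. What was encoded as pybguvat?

clothing

Each letter is shifted forward by 13 in the alphabet (a Caesar shift of +13).
Reversing it on pybguvat: p−13=c, y−13=l, b−13=o, g−13=t, u−13=h, v−13=i, a−13=n, t−13=g.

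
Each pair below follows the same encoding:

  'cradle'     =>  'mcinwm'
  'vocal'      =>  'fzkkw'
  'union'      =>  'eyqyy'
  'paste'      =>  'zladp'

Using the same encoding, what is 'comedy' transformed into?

It's a Vigenère-style cipher with numeric key [10,11,8]: position i shifts by key[i mod 3].
For comedy: c+10=m, o+11=z, m+8=u, e+10=o, d+11=o, y+8=g.

mzuoog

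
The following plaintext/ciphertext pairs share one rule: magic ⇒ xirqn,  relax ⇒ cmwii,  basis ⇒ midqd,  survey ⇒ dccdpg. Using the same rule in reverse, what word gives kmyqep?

zenith

The shifts repeat in a cycle of length 2: positions 0,1,… shift by +11, +8, then the pattern repeats.
Undoing it on kmyqep: k−11=z, m−8=e, y−11=n, q−8=i, e−11=t, p−8=h.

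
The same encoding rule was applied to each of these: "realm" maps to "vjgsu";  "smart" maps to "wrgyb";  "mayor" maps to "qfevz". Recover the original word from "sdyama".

oyster

Letter i (0-indexed) is shifted by i+4, so successive shifts are 4, 5, 6, ….
Undoing it on sdyama: s−4=o, d−5=y, y−6=s, a−7=t, m−8=e, a−9=r.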